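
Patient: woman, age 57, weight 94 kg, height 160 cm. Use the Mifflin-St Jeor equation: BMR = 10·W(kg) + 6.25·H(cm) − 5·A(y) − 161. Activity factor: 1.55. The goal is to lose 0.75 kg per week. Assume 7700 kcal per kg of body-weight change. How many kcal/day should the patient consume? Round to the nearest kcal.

Mifflin-St Jeor (female): BMR = 10(94) + 6.25(160) − 5(57) − 161 = 940 + 1000 − 285 − 161 = 1494 kcal/day.
TEE = 1494 × 1.55 = 2315.7 kcal/day.
Required daily deficit = 0.75 × 7700 ÷ 7 = 825 kcal/day.
Target intake = 2315.7 − 825 = 1490.7 kcal/day.

1491 kcal/day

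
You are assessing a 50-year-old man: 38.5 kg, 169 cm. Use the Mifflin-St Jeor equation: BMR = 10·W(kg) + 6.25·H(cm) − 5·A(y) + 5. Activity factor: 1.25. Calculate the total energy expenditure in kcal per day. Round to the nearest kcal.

1495 kcal per day

Mifflin-St Jeor (male): BMR = 10(38.5) + 6.25(169) − 5(50) + 5 = 385 + 1056.25 − 250 + 5 = 1196.25 kcal/day.
TEE = BMR × activity factor = 1196.25 × 1.25 = 1495.3125 kcal/day.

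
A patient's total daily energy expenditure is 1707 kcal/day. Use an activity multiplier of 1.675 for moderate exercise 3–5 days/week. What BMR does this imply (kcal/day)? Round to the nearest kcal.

BMR = TEE ÷ activity factor = 1707 ÷ 1.675 = 1019.1045 kcal/day.

1019 kcal/day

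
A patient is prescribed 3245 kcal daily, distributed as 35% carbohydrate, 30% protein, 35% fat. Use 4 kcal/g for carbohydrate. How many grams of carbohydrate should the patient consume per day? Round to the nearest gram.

Carbohydrate energy = 35% × 3245 = 1135.75 kcal.
At 4 kcal/g: 1135.75 ÷ 4 = 283.9375 g.

284 g/day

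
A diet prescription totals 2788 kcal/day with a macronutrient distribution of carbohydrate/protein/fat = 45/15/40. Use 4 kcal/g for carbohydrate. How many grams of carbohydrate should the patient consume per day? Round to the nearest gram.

314 g/day

Carbohydrate energy = 45% × 2788 = 1254.6 kcal.
At 4 kcal/g: 1254.6 ÷ 4 = 313.65 g.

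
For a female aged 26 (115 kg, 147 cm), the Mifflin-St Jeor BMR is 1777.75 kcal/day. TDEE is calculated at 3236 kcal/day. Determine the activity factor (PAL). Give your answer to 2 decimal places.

Activity factor = TEE ÷ BMR = 3236 ÷ 1777.75 = 1.82.

1.82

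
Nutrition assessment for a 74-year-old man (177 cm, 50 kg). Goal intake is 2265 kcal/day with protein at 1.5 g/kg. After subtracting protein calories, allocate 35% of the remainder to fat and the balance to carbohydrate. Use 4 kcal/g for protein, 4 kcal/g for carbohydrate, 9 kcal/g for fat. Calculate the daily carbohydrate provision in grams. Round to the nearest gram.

319 g/day

Protein = 1.5 × 50 = 75 g → 75 × 4 = 300 kcal.
Non-protein calories = 2265 − 300 = 1965 kcal.
Fat: 35% × 1965 = 687.75 kcal; carbohydrate: 1277.25 kcal.
Carbohydrate: 1277.25 kcal ÷ 4 kcal/g = 319.3125 g.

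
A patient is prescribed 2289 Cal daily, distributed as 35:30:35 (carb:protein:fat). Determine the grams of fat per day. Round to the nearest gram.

Fat energy = 35% × 2289 = 801.15 kcal.
At 9 kcal/g: 801.15 ÷ 9 = 89.0167 g.

89 g/day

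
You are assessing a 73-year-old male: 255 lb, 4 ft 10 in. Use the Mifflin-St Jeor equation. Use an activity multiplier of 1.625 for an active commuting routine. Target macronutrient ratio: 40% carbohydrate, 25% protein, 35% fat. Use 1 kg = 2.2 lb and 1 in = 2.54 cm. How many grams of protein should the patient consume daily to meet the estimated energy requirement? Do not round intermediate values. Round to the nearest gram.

Convert to metric: weight = 255 ÷ 2.2 = 115.9091 kg; height = (4×12 + 10) × 2.54 = 58 × 2.54 = 147.32 cm.
Mifflin-St Jeor (male): BMR = 10(115.9091) + 6.25(147.32) − 5(73) + 5 = 1159.0909 + 920.75 − 365 + 5 = 1719.8409 kcal/day.
TEE = 1719.8409 × 1.625 = 2794.7415 kcal/day.
Protein energy = 25% × 2794.7415 = 698.6854 kcal.
Protein = 698.6854 ÷ 4 kcal/g = 174.6713 g.

175 g/day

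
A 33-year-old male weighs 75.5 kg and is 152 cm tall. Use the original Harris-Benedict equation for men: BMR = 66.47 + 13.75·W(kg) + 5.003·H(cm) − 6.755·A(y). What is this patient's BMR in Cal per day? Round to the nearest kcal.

Harris-Benedict: BMR = 66.47 + 13.75(75.5) + 5.003(152) − 6.755(33) = 1642.136 kcal/day.

1642 Cal per day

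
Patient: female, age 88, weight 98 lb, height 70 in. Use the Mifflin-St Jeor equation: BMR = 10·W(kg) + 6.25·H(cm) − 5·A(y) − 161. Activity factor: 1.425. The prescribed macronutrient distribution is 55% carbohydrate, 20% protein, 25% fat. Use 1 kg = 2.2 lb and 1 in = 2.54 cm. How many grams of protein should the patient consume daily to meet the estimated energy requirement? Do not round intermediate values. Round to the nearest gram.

68 g/day

Convert to metric: weight = 98 ÷ 2.2 = 44.5455 kg; height = 70 × 2.54 = 177.8 cm.
Mifflin-St Jeor (female): BMR = 10(44.5455) + 6.25(177.8) − 5(88) − 161 = 445.4545 + 1111.25 − 440 − 161 = 955.7045 kcal/day.
TEE = 955.7045 × 1.425 = 1361.879 kcal/day.
Protein energy = 20% × 1361.879 = 272.3758 kcal.
Protein = 272.3758 ÷ 4 kcal/g = 68.0939 g.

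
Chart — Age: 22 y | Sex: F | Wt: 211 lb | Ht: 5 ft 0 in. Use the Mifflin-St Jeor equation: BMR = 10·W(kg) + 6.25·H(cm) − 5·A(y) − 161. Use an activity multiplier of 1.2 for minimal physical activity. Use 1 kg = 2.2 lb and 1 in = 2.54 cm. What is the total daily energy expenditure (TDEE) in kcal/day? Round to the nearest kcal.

1969 kcal/day

Convert to metric: weight = 211 ÷ 2.2 = 95.9091 kg; height = (5×12 + 0) × 2.54 = 60 × 2.54 = 152.4 cm.
Mifflin-St Jeor (female): BMR = 10(95.9091) + 6.25(152.4) − 5(22) − 161 = 959.0909 + 952.5 − 110 − 161 = 1640.5909 kcal/day.
TEE = BMR × activity factor = 1640.5909 × 1.2 = 1968.7091 kcal/day.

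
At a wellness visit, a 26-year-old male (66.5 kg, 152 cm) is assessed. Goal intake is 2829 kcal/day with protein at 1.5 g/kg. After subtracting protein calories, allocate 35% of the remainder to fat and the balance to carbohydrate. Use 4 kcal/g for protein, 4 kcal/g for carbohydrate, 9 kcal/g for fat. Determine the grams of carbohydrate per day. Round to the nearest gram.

Protein = 1.5 × 66.5 = 99.75 g → 99.75 × 4 = 399 kcal.
Non-protein calories = 2829 − 399 = 2430 kcal.
Fat: 35% × 2430 = 850.5 kcal; carbohydrate: 1579.5 kcal.
Carbohydrate: 1579.5 kcal ÷ 4 kcal/g = 394.875 g.

395 g/day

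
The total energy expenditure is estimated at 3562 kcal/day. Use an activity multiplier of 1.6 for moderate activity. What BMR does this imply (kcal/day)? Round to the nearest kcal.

2226 kcal/day

BMR = TEE ÷ activity factor = 3562 ÷ 1.6 = 2226.25 kcal/day.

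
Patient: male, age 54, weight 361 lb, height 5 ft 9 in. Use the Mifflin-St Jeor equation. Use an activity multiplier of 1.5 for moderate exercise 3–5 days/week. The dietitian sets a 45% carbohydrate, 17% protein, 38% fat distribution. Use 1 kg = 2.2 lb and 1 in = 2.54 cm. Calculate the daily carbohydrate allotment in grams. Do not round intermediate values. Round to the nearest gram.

417 g/day

Convert to metric: weight = 361 ÷ 2.2 = 164.0909 kg; height = (5×12 + 9) × 2.54 = 69 × 2.54 = 175.26 cm.
Mifflin-St Jeor (male): BMR = 10(164.0909) + 6.25(175.26) − 5(54) + 5 = 1640.9091 + 1095.375 − 270 + 5 = 2471.2841 kcal/day.
TEE = 2471.2841 × 1.5 = 3706.9261 kcal/day.
Carbohydrate energy = 45% × 3706.9261 = 1668.1168 kcal.
Carbohydrate = 1668.1168 ÷ 4 kcal/g = 417.0292 g.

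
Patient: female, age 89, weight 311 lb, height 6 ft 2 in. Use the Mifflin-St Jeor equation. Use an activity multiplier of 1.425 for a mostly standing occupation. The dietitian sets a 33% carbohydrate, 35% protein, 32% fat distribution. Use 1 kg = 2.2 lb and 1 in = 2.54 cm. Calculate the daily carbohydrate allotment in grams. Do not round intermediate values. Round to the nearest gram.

Convert to metric: weight = 311 ÷ 2.2 = 141.3636 kg; height = (6×12 + 2) × 2.54 = 74 × 2.54 = 187.96 cm.
Mifflin-St Jeor (female): BMR = 10(141.3636) + 6.25(187.96) − 5(89) − 161 = 1413.6364 + 1174.75 − 445 − 161 = 1982.3864 kcal/day.
TEE = 1982.3864 × 1.425 = 2824.9006 kcal/day.
Carbohydrate energy = 33% × 2824.9006 = 932.2172 kcal.
Carbohydrate = 932.2172 ÷ 4 kcal/g = 233.0543 g.

233 g/day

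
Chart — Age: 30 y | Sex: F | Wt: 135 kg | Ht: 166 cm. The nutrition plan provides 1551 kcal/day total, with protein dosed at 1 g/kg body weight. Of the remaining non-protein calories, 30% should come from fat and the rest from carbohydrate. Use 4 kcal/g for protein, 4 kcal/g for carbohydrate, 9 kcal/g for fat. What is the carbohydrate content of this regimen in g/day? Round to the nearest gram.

177 g/day

Protein = 1 × 135 = 135 g → 135 × 4 = 540 kcal.
Non-protein calories = 1551 − 540 = 1011 kcal.
Fat: 30% × 1011 = 303.3 kcal; carbohydrate: 707.7 kcal.
Carbohydrate: 707.7 kcal ÷ 4 kcal/g = 176.925 g.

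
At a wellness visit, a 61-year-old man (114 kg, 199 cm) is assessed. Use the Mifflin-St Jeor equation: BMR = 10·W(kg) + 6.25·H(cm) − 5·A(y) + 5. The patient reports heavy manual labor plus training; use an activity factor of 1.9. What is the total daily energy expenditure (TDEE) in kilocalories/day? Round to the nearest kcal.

Mifflin-St Jeor (male): BMR = 10(114) + 6.25(199) − 5(61) + 5 = 1140 + 1243.75 − 305 + 5 = 2083.75 kcal/day.
TEE = BMR × activity factor = 2083.75 × 1.9 = 3959.125 kcal/day.

3959 kilocalories/day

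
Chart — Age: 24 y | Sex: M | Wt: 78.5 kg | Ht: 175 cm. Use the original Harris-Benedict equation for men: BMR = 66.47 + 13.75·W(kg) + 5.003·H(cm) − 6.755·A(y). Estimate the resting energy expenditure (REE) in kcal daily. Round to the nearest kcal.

Harris-Benedict: BMR = 66.47 + 13.75(78.5) + 5.003(175) − 6.755(24) = 1859.25 kcal/day.

1859 kcal daily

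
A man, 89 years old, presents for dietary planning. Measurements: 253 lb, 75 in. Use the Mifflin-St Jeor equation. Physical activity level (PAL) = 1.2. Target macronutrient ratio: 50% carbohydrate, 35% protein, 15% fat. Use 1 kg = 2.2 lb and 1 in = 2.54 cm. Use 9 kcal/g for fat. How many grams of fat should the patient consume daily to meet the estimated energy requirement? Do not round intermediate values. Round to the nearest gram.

Convert to metric: weight = 253 ÷ 2.2 = 115 kg; height = 75 × 2.54 = 190.5 cm.
Mifflin-St Jeor (male): BMR = 10(115) + 6.25(190.5) − 5(89) + 5 = 1150 + 1190.625 − 445 + 5 = 1900.625 kcal/day.
TEE = 1900.625 × 1.2 = 2280.75 kcal/day.
Fat energy = 15% × 2280.75 = 342.1125 kcal.
Fat = 342.1125 ÷ 9 kcal/g = 38.0125 g.

38 g/day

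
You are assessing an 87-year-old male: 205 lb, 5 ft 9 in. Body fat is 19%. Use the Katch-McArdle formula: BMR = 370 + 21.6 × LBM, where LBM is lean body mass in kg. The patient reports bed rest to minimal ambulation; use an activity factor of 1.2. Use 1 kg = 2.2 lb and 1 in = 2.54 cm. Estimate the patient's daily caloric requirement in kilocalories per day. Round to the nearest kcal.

2400 kilocalories per day

Convert to metric: weight = 205 ÷ 2.2 = 93.1818 kg; height = (5×12 + 9) × 2.54 = 69 × 2.54 = 175.26 cm.
LBM = 93.1818 × (1 − 0.19) = 75.4773 kg. Katch-McArdle: BMR = 370 + 21.6 × 75.4773 = 2000.3091 kcal/day.
TEE = BMR × activity factor = 2000.3091 × 1.2 = 2400.3709 kcal/day.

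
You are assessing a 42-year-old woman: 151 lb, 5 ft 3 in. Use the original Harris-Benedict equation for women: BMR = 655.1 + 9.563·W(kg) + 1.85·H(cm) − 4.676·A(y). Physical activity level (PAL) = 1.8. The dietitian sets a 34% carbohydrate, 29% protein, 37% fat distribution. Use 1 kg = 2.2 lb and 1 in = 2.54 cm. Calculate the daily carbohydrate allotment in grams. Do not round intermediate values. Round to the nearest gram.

Convert to metric: weight = 151 ÷ 2.2 = 68.6364 kg; height = (5×12 + 3) × 2.54 = 63 × 2.54 = 160.02 cm.
Harris-Benedict: BMR = 655.1 + 9.563(68.6364) + 1.85(160.02) − 4.676(42) = 1411.1145 kcal/day.
TEE = 1411.1145 × 1.8 = 2540.0062 kcal/day.
Carbohydrate energy = 34% × 2540.0062 = 863.6021 kcal.
Carbohydrate = 863.6021 ÷ 4 kcal/g = 215.9005 g.

216 g/day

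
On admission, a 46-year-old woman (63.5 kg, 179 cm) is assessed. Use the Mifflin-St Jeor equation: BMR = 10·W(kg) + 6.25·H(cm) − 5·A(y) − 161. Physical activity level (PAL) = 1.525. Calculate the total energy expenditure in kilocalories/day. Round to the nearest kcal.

2078 kilocalories/day

Mifflin-St Jeor (female): BMR = 10(63.5) + 6.25(179) − 5(46) − 161 = 635 + 1118.75 − 230 − 161 = 1362.75 kcal/day.
TEE = BMR × activity factor = 1362.75 × 1.525 = 2078.1938 kcal/day.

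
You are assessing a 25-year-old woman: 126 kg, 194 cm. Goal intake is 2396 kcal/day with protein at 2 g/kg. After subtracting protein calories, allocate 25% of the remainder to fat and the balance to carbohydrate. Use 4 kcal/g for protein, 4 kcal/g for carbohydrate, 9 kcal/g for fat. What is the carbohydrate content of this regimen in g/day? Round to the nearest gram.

Protein = 2 × 126 = 252 g → 252 × 4 = 1008 kcal.
Non-protein calories = 2396 − 1008 = 1388 kcal.
Fat: 25% × 1388 = 347 kcal; carbohydrate: 1041 kcal.
Carbohydrate: 1041 kcal ÷ 4 kcal/g = 260.25 g.

260 g/day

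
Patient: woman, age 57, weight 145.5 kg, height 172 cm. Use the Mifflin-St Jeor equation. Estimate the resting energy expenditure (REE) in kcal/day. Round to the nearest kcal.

Mifflin-St Jeor (female): BMR = 10(145.5) + 6.25(172) − 5(57) − 161 = 1455 + 1075 − 285 − 161 = 2084 kcal/day.

2084 kcal/day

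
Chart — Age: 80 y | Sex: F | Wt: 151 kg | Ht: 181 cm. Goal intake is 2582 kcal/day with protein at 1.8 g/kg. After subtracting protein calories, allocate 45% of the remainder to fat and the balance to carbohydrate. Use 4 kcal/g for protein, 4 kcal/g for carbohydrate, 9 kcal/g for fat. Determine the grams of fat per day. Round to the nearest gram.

75 g/day

Protein = 1.8 × 151 = 271.8 g → 271.8 × 4 = 1087.2 kcal.
Non-protein calories = 2582 − 1087.2 = 1494.8 kcal.
Fat: 45% × 1494.8 = 672.66 kcal; carbohydrate: 822.14 kcal.
Fat: 672.66 kcal ÷ 9 kcal/g = 74.74 g.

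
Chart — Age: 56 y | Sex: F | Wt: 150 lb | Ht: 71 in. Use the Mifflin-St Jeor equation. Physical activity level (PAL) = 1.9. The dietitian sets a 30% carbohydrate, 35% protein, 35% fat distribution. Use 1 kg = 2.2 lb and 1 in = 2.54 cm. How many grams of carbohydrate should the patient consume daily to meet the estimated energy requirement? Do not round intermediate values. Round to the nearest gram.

195 g/day

Convert to metric: weight = 150 ÷ 2.2 = 68.1818 kg; height = 71 × 2.54 = 180.34 cm.
Mifflin-St Jeor (female): BMR = 10(68.1818) + 6.25(180.34) − 5(56) − 161 = 681.8182 + 1127.125 − 280 − 161 = 1367.9432 kcal/day.
TEE = 1367.9432 × 1.9 = 2599.092 kcal/day.
Carbohydrate energy = 30% × 2599.092 = 779.7276 kcal.
Carbohydrate = 779.7276 ÷ 4 kcal/g = 194.9319 g.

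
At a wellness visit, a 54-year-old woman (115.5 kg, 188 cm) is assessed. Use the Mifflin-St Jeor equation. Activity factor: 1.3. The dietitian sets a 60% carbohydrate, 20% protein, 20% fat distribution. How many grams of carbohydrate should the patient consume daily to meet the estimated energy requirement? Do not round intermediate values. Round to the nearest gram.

Mifflin-St Jeor (female): BMR = 10(115.5) + 6.25(188) − 5(54) − 161 = 1155 + 1175 − 270 − 161 = 1899 kcal/day.
TEE = 1899 × 1.3 = 2468.7 kcal/day.
Carbohydrate energy = 60% × 2468.7 = 1481.22 kcal.
Carbohydrate = 1481.22 ÷ 4 kcal/g = 370.305 g.

370 g/day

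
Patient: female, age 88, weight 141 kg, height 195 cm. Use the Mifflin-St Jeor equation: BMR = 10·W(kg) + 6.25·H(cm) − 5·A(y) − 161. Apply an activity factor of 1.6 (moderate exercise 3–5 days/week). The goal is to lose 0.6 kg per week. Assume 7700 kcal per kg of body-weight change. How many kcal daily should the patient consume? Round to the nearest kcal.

Mifflin-St Jeor (female): BMR = 10(141) + 6.25(195) − 5(88) − 161 = 1410 + 1218.75 − 440 − 161 = 2027.75 kcal/day.
TEE = 2027.75 × 1.6 = 3244.4 kcal/day.
Required daily deficit = 0.6 × 7700 ÷ 7 = 660 kcal/day.
Target intake = 3244.4 − 660 = 2584.4 kcal/day.

2584 kcal daily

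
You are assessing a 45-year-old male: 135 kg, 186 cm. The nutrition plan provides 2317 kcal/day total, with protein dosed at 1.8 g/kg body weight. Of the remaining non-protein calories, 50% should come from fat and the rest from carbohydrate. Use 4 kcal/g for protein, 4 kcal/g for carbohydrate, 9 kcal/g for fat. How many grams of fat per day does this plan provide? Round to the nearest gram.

Protein = 1.8 × 135 = 243 g → 243 × 4 = 972 kcal.
Non-protein calories = 2317 − 972 = 1345 kcal.
Fat: 50% × 1345 = 672.5 kcal; carbohydrate: 672.5 kcal.
Fat: 672.5 kcal ÷ 9 kcal/g = 74.7222 g.

75 g/day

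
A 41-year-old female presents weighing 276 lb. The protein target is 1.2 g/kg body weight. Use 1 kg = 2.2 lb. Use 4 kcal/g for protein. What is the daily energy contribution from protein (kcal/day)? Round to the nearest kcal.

602 kcal/day

Weight in kg = 276 ÷ 2.2 = 125.4545 kg.
Protein = 1.2 g/kg × 125.4545 kg = 150.5455 g/day.
Protein energy = 150.5455 g × 4 kcal/g = 602.1818 kcal/day.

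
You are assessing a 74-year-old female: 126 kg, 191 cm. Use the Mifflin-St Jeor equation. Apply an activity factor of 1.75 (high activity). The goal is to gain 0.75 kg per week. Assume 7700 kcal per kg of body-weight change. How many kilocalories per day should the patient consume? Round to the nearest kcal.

4190 kilocalories per day

Mifflin-St Jeor (female): BMR = 10(126) + 6.25(191) − 5(74) − 161 = 1260 + 1193.75 − 370 − 161 = 1922.75 kcal/day.
TEE = 1922.75 × 1.75 = 3364.8125 kcal/day.
Required daily surplus = 0.75 × 7700 ÷ 7 = 825 kcal/day.
Target intake = 3364.8125 + 825 = 4189.8125 kcal/day.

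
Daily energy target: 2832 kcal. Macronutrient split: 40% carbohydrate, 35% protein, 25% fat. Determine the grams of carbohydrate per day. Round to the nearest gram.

Carbohydrate energy = 40% × 2832 = 1132.8 kcal.
At 4 kcal/g: 1132.8 ÷ 4 = 283.2 g.

283 g/day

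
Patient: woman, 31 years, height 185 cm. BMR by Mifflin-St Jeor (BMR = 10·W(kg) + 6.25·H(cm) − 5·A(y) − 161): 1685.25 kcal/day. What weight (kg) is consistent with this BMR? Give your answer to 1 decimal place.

84.5 kg

1685.25 = 10·W + 6.25(185) − 5(31) − 161
10·W = 1685.25 − 840.25 = 845, so W = 84.5 kg.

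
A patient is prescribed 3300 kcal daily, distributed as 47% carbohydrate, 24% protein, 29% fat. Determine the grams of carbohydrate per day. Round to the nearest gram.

388 g/day

Carbohydrate energy = 47% × 3300 = 1551 kcal.
At 4 kcal/g: 1551 ÷ 4 = 387.75 g.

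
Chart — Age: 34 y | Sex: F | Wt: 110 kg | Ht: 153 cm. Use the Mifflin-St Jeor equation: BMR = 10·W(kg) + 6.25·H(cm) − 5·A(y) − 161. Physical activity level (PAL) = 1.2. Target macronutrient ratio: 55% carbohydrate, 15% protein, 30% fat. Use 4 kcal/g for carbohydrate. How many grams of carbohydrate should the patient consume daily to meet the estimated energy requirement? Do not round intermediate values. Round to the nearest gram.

Mifflin-St Jeor (female): BMR = 10(110) + 6.25(153) − 5(34) − 161 = 1100 + 956.25 − 170 − 161 = 1725.25 kcal/day.
TEE = 1725.25 × 1.2 = 2070.3 kcal/day.
Carbohydrate energy = 55% × 2070.3 = 1138.665 kcal.
Carbohydrate = 1138.665 ÷ 4 kcal/g = 284.6663 g.

285 g/day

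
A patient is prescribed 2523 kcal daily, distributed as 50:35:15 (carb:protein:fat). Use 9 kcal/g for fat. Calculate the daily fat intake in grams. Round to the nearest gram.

Fat energy = 15% × 2523 = 378.45 kcal.
At 9 kcal/g: 378.45 ÷ 9 = 42.05 g.

42 g/day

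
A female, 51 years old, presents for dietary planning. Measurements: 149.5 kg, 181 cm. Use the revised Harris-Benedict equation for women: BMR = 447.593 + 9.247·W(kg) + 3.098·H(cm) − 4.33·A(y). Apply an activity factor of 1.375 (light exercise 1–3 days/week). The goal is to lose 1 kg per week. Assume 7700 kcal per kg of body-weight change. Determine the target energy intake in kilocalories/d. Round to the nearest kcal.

Harris-Benedict: BMR = 447.593 + 9.247(149.5) + 3.098(181) − 4.33(51) = 2169.9275 kcal/day.
TEE = 2169.9275 × 1.375 = 2983.6503 kcal/day.
Required daily deficit = 1 × 7700 ÷ 7 = 1100 kcal/day.
Target intake = 2983.6503 − 1100 = 1883.6503 kcal/day.

1884 kilocalories/d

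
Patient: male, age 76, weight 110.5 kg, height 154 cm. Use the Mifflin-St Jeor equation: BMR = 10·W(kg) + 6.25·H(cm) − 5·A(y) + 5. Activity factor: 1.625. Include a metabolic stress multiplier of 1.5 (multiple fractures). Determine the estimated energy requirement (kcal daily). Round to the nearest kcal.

Mifflin-St Jeor (male): BMR = 10(110.5) + 6.25(154) − 5(76) + 5 = 1105 + 962.5 − 380 + 5 = 1692.5 kcal/day.
TEE = BMR × activity factor = 1692.5 × 1.625 = 2750.3125 kcal/day.
Apply stress factor: 2750.3125 × 1.5 = 4125.4688 kcal/day.

4125 kcal daily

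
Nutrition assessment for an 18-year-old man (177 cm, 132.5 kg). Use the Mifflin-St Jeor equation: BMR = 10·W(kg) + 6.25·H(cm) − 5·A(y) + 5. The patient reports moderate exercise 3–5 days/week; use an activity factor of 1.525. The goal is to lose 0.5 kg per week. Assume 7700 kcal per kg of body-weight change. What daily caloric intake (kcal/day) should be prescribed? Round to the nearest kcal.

Mifflin-St Jeor (male): BMR = 10(132.5) + 6.25(177) − 5(18) + 5 = 1325 + 1106.25 − 90 + 5 = 2346.25 kcal/day.
TEE = 2346.25 × 1.525 = 3578.0313 kcal/day.
Required daily deficit = 0.5 × 7700 ÷ 7 = 550 kcal/day.
Target intake = 3578.0313 − 550 = 3028.0313 kcal/day.

3028 kcal/day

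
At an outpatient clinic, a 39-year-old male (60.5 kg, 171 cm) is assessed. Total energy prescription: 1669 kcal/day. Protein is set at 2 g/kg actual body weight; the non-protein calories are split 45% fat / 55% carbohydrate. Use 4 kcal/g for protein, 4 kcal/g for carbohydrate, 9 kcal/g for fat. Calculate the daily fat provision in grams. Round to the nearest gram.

Protein = 2 × 60.5 = 121 g → 121 × 4 = 484 kcal.
Non-protein calories = 1669 − 484 = 1185 kcal.
Fat: 45% × 1185 = 533.25 kcal; carbohydrate: 651.75 kcal.
Fat: 533.25 kcal ÷ 9 kcal/g = 59.25 g.

59 g/day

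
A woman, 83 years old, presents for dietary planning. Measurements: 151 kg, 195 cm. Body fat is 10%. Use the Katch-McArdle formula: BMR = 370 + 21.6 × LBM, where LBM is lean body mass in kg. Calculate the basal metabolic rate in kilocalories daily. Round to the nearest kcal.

LBM = 151 × (1 − 0.1) = 135.9 kg. Katch-McArdle: BMR = 370 + 21.6 × 135.9 = 3305.44 kcal/day.

3305 kilocalories daily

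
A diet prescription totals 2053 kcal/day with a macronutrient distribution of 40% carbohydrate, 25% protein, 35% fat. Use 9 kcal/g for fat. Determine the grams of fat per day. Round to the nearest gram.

Fat energy = 35% × 2053 = 718.55 kcal.
At 9 kcal/g: 718.55 ÷ 9 = 79.8389 g.

80 g/day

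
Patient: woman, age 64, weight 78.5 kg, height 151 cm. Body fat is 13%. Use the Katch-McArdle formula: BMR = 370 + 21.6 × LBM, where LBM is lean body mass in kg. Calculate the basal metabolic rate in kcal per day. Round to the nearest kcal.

LBM = 78.5 × (1 − 0.13) = 68.295 kg. Katch-McArdle: BMR = 370 + 21.6 × 68.295 = 1845.172 kcal/day.

1845 kcal per day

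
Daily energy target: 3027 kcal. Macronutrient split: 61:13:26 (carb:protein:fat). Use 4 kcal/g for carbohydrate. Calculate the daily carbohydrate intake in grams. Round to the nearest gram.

Carbohydrate energy = 61% × 3027 = 1846.47 kcal.
At 4 kcal/g: 1846.47 ÷ 4 = 461.6175 g.

462 g/day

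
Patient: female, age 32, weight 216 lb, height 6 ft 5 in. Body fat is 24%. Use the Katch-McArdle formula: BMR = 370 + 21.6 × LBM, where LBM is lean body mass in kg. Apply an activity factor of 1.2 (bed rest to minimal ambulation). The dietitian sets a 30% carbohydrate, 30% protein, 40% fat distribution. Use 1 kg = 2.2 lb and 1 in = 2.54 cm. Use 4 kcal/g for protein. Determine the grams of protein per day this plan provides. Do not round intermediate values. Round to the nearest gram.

Convert to metric: weight = 216 ÷ 2.2 = 98.1818 kg; height = (6×12 + 5) × 2.54 = 77 × 2.54 = 195.58 cm.
LBM = 98.1818 × (1 − 0.24) = 74.6182 kg. Katch-McArdle: BMR = 370 + 21.6 × 74.6182 = 1981.7527 kcal/day.
TEE = 1981.7527 × 1.2 = 2378.1033 kcal/day.
Protein energy = 30% × 2378.1033 = 713.431 kcal.
Protein = 713.431 ÷ 4 kcal/g = 178.3577 g.

178 g/day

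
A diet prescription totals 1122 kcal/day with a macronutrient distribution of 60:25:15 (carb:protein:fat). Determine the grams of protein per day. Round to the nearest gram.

70 g/day

Protein energy = 25% × 1122 = 280.5 kcal.
At 4 kcal/g: 280.5 ÷ 4 = 70.125 g.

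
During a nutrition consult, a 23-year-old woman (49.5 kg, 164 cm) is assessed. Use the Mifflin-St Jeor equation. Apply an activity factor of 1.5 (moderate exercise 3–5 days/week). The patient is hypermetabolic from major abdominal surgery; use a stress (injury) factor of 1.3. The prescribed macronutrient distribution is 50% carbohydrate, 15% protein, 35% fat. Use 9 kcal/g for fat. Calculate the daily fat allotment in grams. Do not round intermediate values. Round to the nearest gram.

Mifflin-St Jeor (female): BMR = 10(49.5) + 6.25(164) − 5(23) − 161 = 495 + 1025 − 115 − 161 = 1244 kcal/day.
TEE = 1244 × 1.5 = 1866 kcal/day.
With stress factor 1.3: 1866 × 1.3 = 2425.8 kcal/day.
Fat energy = 35% × 2425.8 = 849.03 kcal.
Fat = 849.03 ÷ 9 kcal/g = 94.3367 g.

94 g/day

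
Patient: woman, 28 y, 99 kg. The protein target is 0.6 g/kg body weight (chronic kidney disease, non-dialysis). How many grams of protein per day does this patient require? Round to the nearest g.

59 g/day

Protein = 0.6 g/kg × 99 kg = 59.4 g/day.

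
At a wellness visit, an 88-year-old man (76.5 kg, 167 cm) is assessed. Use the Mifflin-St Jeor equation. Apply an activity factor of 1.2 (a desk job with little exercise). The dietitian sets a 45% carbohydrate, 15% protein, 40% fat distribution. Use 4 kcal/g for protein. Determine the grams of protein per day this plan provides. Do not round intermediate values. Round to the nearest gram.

Mifflin-St Jeor (male): BMR = 10(76.5) + 6.25(167) − 5(88) + 5 = 765 + 1043.75 − 440 + 5 = 1373.75 kcal/day.
TEE = 1373.75 × 1.2 = 1648.5 kcal/day.
Protein energy = 15% × 1648.5 = 247.275 kcal.
Protein = 247.275 ÷ 4 kcal/g = 61.8188 g.

62 g/day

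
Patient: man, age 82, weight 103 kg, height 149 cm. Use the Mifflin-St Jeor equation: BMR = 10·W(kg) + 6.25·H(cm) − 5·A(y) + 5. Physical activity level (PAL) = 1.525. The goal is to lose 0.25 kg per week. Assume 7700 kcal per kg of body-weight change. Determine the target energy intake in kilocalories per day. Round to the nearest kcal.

Mifflin-St Jeor (male): BMR = 10(103) + 6.25(149) − 5(82) + 5 = 1030 + 931.25 − 410 + 5 = 1556.25 kcal/day.
TEE = 1556.25 × 1.525 = 2373.2813 kcal/day.
Required daily deficit = 0.25 × 7700 ÷ 7 = 275 kcal/day.
Target intake = 2373.2813 − 275 = 2098.2813 kcal/day.

2098 kilocalories per day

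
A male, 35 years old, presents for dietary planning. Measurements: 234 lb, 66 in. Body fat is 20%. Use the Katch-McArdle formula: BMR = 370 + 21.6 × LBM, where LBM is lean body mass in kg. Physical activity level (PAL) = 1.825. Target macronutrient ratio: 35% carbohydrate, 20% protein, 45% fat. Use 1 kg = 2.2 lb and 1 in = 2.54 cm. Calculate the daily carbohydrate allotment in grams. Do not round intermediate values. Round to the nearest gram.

Convert to metric: weight = 234 ÷ 2.2 = 106.3636 kg; height = 66 × 2.54 = 167.64 cm.
LBM = 106.3636 × (1 − 0.2) = 85.0909 kg. Katch-McArdle: BMR = 370 + 21.6 × 85.0909 = 2207.9636 kcal/day.
TEE = 2207.9636 × 1.825 = 4029.5336 kcal/day.
Carbohydrate energy = 35% × 4029.5336 = 1410.3368 kcal.
Carbohydrate = 1410.3368 ÷ 4 kcal/g = 352.5842 g.

353 g/day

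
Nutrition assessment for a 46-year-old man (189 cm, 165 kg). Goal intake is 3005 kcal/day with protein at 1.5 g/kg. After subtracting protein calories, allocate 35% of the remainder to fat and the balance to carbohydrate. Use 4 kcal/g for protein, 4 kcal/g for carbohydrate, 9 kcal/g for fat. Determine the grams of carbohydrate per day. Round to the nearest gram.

Protein = 1.5 × 165 = 247.5 g → 247.5 × 4 = 990 kcal.
Non-protein calories = 3005 − 990 = 2015 kcal.
Fat: 35% × 2015 = 705.25 kcal; carbohydrate: 1309.75 kcal.
Carbohydrate: 1309.75 kcal ÷ 4 kcal/g = 327.4375 g.

327 g/day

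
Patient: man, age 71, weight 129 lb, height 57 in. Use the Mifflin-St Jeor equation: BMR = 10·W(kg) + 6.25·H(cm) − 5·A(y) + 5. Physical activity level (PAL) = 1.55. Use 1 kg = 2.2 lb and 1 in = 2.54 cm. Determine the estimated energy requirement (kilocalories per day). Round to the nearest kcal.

1769 kilocalories per day

Convert to metric: weight = 129 ÷ 2.2 = 58.6364 kg; height = 57 × 2.54 = 144.78 cm.
Mifflin-St Jeor (male): BMR = 10(58.6364) + 6.25(144.78) − 5(71) + 5 = 586.3636 + 904.875 − 355 + 5 = 1141.2386 kcal/day.
TEE = BMR × activity factor = 1141.2386 × 1.55 = 1768.9199 kcal/day.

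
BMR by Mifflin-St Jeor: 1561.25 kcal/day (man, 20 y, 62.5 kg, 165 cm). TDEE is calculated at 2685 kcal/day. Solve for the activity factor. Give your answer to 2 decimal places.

Activity factor = TEE ÷ BMR = 2685 ÷ 1561.25 = 1.72.

1.72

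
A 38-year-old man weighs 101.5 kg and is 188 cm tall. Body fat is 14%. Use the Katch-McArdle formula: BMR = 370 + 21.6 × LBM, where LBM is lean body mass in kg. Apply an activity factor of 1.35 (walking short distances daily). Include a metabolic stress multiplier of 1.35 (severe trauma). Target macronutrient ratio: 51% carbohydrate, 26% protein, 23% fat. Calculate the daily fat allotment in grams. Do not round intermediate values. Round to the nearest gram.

LBM = 101.5 × (1 − 0.14) = 87.29 kg. Katch-McArdle: BMR = 370 + 21.6 × 87.29 = 2255.464 kcal/day.
TEE = 2255.464 × 1.35 = 3044.8764 kcal/day.
With stress factor 1.35: 3044.8764 × 1.35 = 4110.5831 kcal/day.
Fat energy = 23% × 4110.5831 = 945.4341 kcal.
Fat = 945.4341 ÷ 9 kcal/g = 105.0482 g.

105 g/day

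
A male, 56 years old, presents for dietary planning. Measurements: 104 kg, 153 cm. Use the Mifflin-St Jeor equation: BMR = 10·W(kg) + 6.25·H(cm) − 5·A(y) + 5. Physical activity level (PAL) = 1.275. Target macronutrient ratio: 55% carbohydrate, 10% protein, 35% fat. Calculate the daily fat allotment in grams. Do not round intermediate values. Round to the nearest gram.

85 g/day

Mifflin-St Jeor (male): BMR = 10(104) + 6.25(153) − 5(56) + 5 = 1040 + 956.25 − 280 + 5 = 1721.25 kcal/day.
TEE = 1721.25 × 1.275 = 2194.5938 kcal/day.
Fat energy = 35% × 2194.5938 = 768.1078 kcal.
Fat = 768.1078 ÷ 9 kcal/g = 85.3453 g.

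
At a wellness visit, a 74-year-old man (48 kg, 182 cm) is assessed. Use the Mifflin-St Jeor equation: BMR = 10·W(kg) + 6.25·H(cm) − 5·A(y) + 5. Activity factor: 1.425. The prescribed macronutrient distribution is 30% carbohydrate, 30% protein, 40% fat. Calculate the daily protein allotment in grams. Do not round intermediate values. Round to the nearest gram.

134 g/day

Mifflin-St Jeor (male): BMR = 10(48) + 6.25(182) − 5(74) + 5 = 480 + 1137.5 − 370 + 5 = 1252.5 kcal/day.
TEE = 1252.5 × 1.425 = 1784.8125 kcal/day.
Protein energy = 30% × 1784.8125 = 535.4438 kcal.
Protein = 535.4438 ÷ 4 kcal/g = 133.8609 g.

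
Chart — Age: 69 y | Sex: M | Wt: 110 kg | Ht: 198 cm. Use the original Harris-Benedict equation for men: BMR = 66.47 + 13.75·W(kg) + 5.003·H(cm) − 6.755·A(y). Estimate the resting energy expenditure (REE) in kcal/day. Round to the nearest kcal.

Harris-Benedict: BMR = 66.47 + 13.75(110) + 5.003(198) − 6.755(69) = 2103.469 kcal/day.

2103 kcal/day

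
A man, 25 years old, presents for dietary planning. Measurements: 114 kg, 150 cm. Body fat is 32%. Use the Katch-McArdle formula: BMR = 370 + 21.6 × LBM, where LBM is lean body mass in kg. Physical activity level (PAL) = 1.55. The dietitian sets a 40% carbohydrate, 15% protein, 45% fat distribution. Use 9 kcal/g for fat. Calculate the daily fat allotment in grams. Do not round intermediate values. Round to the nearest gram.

158 g/day

LBM = 114 × (1 − 0.32) = 77.52 kg. Katch-McArdle: BMR = 370 + 21.6 × 77.52 = 2044.432 kcal/day.
TEE = 2044.432 × 1.55 = 3168.8696 kcal/day.
Fat energy = 45% × 3168.8696 = 1425.9913 kcal.
Fat = 1425.9913 ÷ 9 kcal/g = 158.4435 g.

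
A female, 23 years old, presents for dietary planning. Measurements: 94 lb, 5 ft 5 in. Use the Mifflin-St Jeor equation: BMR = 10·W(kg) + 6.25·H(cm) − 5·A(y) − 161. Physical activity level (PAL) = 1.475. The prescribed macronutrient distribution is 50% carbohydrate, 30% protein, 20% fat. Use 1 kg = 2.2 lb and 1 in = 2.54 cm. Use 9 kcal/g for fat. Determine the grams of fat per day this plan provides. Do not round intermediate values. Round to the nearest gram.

Convert to metric: weight = 94 ÷ 2.2 = 42.7273 kg; height = (5×12 + 5) × 2.54 = 65 × 2.54 = 165.1 cm.
Mifflin-St Jeor (female): BMR = 10(42.7273) + 6.25(165.1) − 5(23) − 161 = 427.2727 + 1031.875 − 115 − 161 = 1183.1477 kcal/day.
TEE = 1183.1477 × 1.475 = 1745.1429 kcal/day.
Fat energy = 20% × 1745.1429 = 349.0286 kcal.
Fat = 349.0286 ÷ 9 kcal/g = 38.781 g.

39 g/day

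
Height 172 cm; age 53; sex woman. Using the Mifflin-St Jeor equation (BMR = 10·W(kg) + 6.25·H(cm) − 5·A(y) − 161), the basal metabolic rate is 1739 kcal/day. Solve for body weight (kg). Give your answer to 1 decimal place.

109.0 kg

1739 = 10·W + 6.25(172) − 5(53) − 161
10·W = 1739 − 649 = 1090, so W = 109 kg.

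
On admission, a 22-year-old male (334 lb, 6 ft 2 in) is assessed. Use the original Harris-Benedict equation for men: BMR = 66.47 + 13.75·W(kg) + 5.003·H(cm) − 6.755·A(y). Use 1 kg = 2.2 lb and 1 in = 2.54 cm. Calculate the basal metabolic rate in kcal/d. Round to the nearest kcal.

Convert to metric: weight = 334 ÷ 2.2 = 151.8182 kg; height = (6×12 + 2) × 2.54 = 74 × 2.54 = 187.96 cm.
Harris-Benedict: BMR = 66.47 + 13.75(151.8182) + 5.003(187.96) − 6.755(22) = 2945.7239 kcal/day.

2946 kcal/d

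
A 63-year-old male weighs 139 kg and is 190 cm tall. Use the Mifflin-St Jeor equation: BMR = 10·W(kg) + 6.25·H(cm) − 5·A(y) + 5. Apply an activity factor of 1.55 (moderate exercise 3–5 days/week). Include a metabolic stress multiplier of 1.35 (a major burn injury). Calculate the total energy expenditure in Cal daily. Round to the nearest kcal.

Mifflin-St Jeor (male): BMR = 10(139) + 6.25(190) − 5(63) + 5 = 1390 + 1187.5 − 315 + 5 = 2267.5 kcal/day.
TEE = BMR × activity factor = 2267.5 × 1.55 = 3514.625 kcal/day.
Apply stress factor: 3514.625 × 1.35 = 4744.7438 kcal/day.

4745 Cal daily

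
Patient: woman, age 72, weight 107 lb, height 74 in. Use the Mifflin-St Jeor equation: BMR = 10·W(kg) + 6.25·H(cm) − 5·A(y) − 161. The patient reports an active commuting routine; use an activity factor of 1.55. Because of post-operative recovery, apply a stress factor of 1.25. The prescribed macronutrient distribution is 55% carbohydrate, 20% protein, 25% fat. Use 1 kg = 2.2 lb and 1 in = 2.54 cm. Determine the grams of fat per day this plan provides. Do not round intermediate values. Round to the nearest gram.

61 g/day

Convert to metric: weight = 107 ÷ 2.2 = 48.6364 kg; height = 74 × 2.54 = 187.96 cm.
Mifflin-St Jeor (female): BMR = 10(48.6364) + 6.25(187.96) − 5(72) − 161 = 486.3636 + 1174.75 − 360 − 161 = 1140.1136 kcal/day.
TEE = 1140.1136 × 1.55 = 1767.1761 kcal/day.
With stress factor 1.25: 1767.1761 × 1.25 = 2208.9702 kcal/day.
Fat energy = 25% × 2208.9702 = 552.2425 kcal.
Fat = 552.2425 ÷ 9 kcal/g = 61.3603 g.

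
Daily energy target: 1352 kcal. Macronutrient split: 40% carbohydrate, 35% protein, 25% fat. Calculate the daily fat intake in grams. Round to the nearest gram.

38 g/day

Fat energy = 25% × 1352 = 338 kcal.
At 9 kcal/g: 338 ÷ 9 = 37.5556 g.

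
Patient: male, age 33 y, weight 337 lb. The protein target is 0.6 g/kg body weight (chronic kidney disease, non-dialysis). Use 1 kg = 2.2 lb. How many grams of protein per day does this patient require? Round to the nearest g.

92 g/day

Weight in kg = 337 ÷ 2.2 = 153.1818 kg.
Protein = 0.6 g/kg × 153.1818 kg = 91.9091 g/day.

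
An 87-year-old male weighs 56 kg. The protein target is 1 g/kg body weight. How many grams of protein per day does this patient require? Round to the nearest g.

56 g/day

Protein = 1 g/kg × 56 kg = 56 g/day.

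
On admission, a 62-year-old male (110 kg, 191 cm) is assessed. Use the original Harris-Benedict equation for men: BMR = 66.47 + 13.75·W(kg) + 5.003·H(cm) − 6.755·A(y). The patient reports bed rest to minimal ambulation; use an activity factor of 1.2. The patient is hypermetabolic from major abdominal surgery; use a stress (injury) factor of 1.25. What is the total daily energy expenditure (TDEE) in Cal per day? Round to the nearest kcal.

3174 Cal per day

Harris-Benedict: BMR = 66.47 + 13.75(110) + 5.003(191) − 6.755(62) = 2115.733 kcal/day.
TEE = BMR × activity factor = 2115.733 × 1.2 = 2538.8796 kcal/day.
Apply stress factor: 2538.8796 × 1.25 = 3173.5995 kcal/day.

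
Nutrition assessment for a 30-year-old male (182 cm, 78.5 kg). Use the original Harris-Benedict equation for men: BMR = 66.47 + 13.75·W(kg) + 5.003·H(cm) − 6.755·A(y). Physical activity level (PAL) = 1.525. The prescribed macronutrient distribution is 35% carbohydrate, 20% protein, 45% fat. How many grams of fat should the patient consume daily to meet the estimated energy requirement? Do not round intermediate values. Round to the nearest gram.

Harris-Benedict: BMR = 66.47 + 13.75(78.5) + 5.003(182) − 6.755(30) = 1853.741 kcal/day.
TEE = 1853.741 × 1.525 = 2826.955 kcal/day.
Fat energy = 45% × 2826.955 = 1272.1298 kcal.
Fat = 1272.1298 ÷ 9 kcal/g = 141.3478 g.

141 g/day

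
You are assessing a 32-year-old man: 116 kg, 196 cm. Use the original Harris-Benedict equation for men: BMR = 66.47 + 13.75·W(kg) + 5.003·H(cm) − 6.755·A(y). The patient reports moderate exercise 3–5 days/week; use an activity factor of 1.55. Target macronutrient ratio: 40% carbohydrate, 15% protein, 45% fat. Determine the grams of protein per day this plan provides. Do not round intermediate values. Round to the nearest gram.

141 g/day

Harris-Benedict: BMR = 66.47 + 13.75(116) + 5.003(196) − 6.755(32) = 2425.898 kcal/day.
TEE = 2425.898 × 1.55 = 3760.1419 kcal/day.
Protein energy = 15% × 3760.1419 = 564.0213 kcal.
Protein = 564.0213 ÷ 4 kcal/g = 141.0053 g.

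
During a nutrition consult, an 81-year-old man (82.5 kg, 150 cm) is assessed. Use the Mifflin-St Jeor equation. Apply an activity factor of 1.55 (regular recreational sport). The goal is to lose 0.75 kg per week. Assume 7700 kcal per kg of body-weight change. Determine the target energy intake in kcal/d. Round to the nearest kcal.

Mifflin-St Jeor (male): BMR = 10(82.5) + 6.25(150) − 5(81) + 5 = 825 + 937.5 − 405 + 5 = 1362.5 kcal/day.
TEE = 1362.5 × 1.55 = 2111.875 kcal/day.
Required daily deficit = 0.75 × 7700 ÷ 7 = 825 kcal/day.
Target intake = 2111.875 − 825 = 1286.875 kcal/day.

1287 kcal/d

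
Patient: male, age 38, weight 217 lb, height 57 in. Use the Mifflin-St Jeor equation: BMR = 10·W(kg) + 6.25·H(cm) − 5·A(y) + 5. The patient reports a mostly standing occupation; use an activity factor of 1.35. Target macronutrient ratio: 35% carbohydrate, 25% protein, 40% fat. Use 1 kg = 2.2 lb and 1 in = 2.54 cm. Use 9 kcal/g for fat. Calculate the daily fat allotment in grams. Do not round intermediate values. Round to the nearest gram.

102 g/day

Convert to metric: weight = 217 ÷ 2.2 = 98.6364 kg; height = 57 × 2.54 = 144.78 cm.
Mifflin-St Jeor (male): BMR = 10(98.6364) + 6.25(144.78) − 5(38) + 5 = 986.3636 + 904.875 − 190 + 5 = 1706.2386 kcal/day.
TEE = 1706.2386 × 1.35 = 2303.4222 kcal/day.
Fat energy = 40% × 2303.4222 = 921.3689 kcal.
Fat = 921.3689 ÷ 9 kcal/g = 102.3743 g.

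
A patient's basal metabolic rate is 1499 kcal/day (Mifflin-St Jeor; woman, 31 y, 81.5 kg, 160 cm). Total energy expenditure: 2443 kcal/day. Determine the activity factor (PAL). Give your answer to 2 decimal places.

Activity factor = TEE ÷ BMR = 2443 ÷ 1499 = 1.63.

1.63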